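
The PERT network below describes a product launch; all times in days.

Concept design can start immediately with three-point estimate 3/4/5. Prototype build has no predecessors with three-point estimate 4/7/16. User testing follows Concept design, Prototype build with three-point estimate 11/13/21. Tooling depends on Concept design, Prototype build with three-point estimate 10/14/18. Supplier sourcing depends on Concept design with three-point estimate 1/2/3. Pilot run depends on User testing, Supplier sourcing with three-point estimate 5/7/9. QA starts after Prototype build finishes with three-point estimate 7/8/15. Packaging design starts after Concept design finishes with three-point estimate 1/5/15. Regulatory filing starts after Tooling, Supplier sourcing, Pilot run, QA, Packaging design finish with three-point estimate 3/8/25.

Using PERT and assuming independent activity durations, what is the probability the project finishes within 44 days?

te_Concept design = (3 + 4·4 + 5)/6 = 24/6 = 4; σ²_Concept design = ((5−3)/6)² = 0.111
te_Prototype build = (4 + 4·7 + 16)/6 = 48/6 = 8; σ²_Prototype build = ((16−4)/6)² = 4.000
te_User testing = (11 + 4·13 + 21)/6 = 84/6 = 14; σ²_User testing = ((21−11)/6)² = 2.778
te_Tooling = (10 + 4·14 + 18)/6 = 84/6 = 14; σ²_Tooling = ((18−10)/6)² = 1.778
te_Supplier sourcing = (1 + 4·2 + 3)/6 = 12/6 = 2; σ²_Supplier sourcing = ((3−1)/6)² = 0.111
te_Pilot run = (5 + 4·7 + 9)/6 = 42/6 = 7; σ²_Pilot run = ((9−5)/6)² = 0.444
te_QA = (7 + 4·8 + 15)/6 = 54/6 = 9; σ²_QA = ((15−7)/6)² = 1.778
te_Packaging design = (1 + 4·5 + 15)/6 = 36/6 = 6; σ²_Packaging design = ((15−1)/6)² = 5.444
te_Regulatory filing = (3 + 4·8 + 25)/6 = 60/6 = 10; σ²_Regulatory filing = ((25−3)/6)² = 13.444

Forward pass:
ES_Concept design = 0; EF_Concept design = 4
ES_Prototype build = 0; EF_Prototype build = 8
ES_User testing = max(EF_Concept design=4, EF_Prototype build=8) = 8; EF_User testing = 8+14 = 22
ES_Tooling = max(EF_Concept design=4, EF_Prototype build=8) = 8; EF_Tooling = 8+14 = 22
ES_Supplier sourcing = 4; EF_Supplier sourcing = 4+2 = 6
ES_Pilot run = max(EF_User testing=22, EF_Supplier sourcing=6) = 22; EF_Pilot run = 22+7 = 29
ES_QA = 8; EF_QA = 8+9 = 17
ES_Packaging design = 4; EF_Packaging design = 4+6 = 10
ES_Regulatory filing = max(EF_Tooling=22, EF_Supplier sourcing=6, EF_Pilot run=29, EF_QA=17, EF_Packaging design=10) = 29; EF_Regulatory filing = 29+10 = 39
Expected project duration μ = 39 days. Critical path: Prototype build → User testing → Pilot run → Regulatory filing.

Variance along critical path = 4.000 + 2.778 + 0.444 + 13.444 = 20.667; σ = √20.667 = 4.546 days.
Z = (44 − 39) / 4.546 = 1.100
P(T ≤ 44) = Φ(1.100) ≈ 0.864

0.864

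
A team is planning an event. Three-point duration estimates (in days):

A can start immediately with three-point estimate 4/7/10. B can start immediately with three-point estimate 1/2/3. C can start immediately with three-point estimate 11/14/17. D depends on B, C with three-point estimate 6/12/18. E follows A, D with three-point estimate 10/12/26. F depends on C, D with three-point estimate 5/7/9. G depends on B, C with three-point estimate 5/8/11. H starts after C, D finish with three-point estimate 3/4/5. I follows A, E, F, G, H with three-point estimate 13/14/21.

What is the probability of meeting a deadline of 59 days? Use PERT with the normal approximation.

te_A = (4 + 4·7 + 10)/6 = 42/6 = 7; σ²_A = ((10−4)/6)² = 1.000
te_B = (1 + 4·2 + 3)/6 = 12/6 = 2; σ²_B = ((3−1)/6)² = 0.111
te_C = (11 + 4·14 + 17)/6 = 84/6 = 14; σ²_C = ((17−11)/6)² = 1.000
te_D = (6 + 4·12 + 18)/6 = 72/6 = 12; σ²_D = ((18−6)/6)² = 4.000
te_E = (10 + 4·12 + 26)/6 = 84/6 = 14; σ²_E = ((26−10)/6)² = 7.111
te_F = (5 + 4·7 + 9)/6 = 42/6 = 7; σ²_F = ((9−5)/6)² = 0.444
te_G = (5 + 4·8 + 11)/6 = 48/6 = 8; σ²_G = ((11−5)/6)² = 1.000
te_H = (3 + 4·4 + 5)/6 = 24/6 = 4; σ²_H = ((5−3)/6)² = 0.111
te_I = (13 + 4·14 + 21)/6 = 90/6 = 15; σ²_I = ((21−13)/6)² = 1.778

Forward pass:
ES_A = 0; EF_A = 7
ES_B = 0; EF_B = 2
ES_C = 0; EF_C = 14
ES_D = max(EF_B=2, EF_C=14) = 14; EF_D = 14+12 = 26
ES_E = max(EF_A=7, EF_D=26) = 26; EF_E = 26+14 = 40
ES_F = max(EF_C=14, EF_D=26) = 26; EF_F = 26+7 = 33
ES_G = max(EF_B=2, EF_C=14) = 14; EF_G = 14+8 = 22
ES_H = max(EF_C=14, EF_D=26) = 26; EF_H = 26+4 = 30
ES_I = max(EF_A=7, EF_E=40, EF_F=33, EF_G=22, EF_H=30) = 40; EF_I = 40+15 = 55
Expected project duration μ = 55 days. Critical path: C → D → E → I.

Variance along critical path = 1.000 + 4.000 + 7.111 + 1.778 = 13.889; σ = √13.889 = 3.727 days.
Z = (59 − 55) / 3.727 = 1.073
P(T ≤ 59) = Φ(1.073) ≈ 0.858

0.858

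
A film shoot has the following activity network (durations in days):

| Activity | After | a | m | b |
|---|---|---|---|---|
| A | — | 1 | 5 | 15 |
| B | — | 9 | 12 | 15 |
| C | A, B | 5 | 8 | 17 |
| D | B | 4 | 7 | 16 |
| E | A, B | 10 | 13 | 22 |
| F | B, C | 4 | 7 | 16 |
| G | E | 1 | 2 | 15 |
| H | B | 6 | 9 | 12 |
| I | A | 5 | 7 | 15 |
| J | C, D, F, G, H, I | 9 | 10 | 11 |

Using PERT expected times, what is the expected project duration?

te_A = (1 + 4·5 + 15)/6 = 36/6 = 6
te_B = (9 + 4·12 + 15)/6 = 72/6 = 12
te_C = (5 + 4·8 + 17)/6 = 54/6 = 9
te_D = (4 + 4·7 + 16)/6 = 48/6 = 8
te_E = (10 + 4·13 + 22)/6 = 84/6 = 14
te_F = (4 + 4·7 + 16)/6 = 48/6 = 8
te_G = (1 + 4·2 + 15)/6 = 24/6 = 4
te_H = (6 + 4·9 + 12)/6 = 54/6 = 9
te_I = (5 + 4·7 + 15)/6 = 48/6 = 8
te_J = (9 + 4·10 + 11)/6 = 60/6 = 10

Forward pass:
ES_A = 0; EF_A = 6
ES_B = 0; EF_B = 12
ES_C = max(EF_A=6, EF_B=12) = 12; EF_C = 12+9 = 21
ES_D = 12; EF_D = 12+8 = 20
ES_E = max(EF_A=6, EF_B=12) = 12; EF_E = 12+14 = 26
ES_F = max(EF_B=12, EF_C=21) = 21; EF_F = 21+8 = 29
ES_G = 26; EF_G = 26+4 = 30
ES_H = 12; EF_H = 12+9 = 21
ES_I = 6; EF_I = 6+8 = 14
ES_J = max(EF_C=21, EF_D=20, EF_F=29, EF_G=30, EF_H=21, EF_I=14) = 30; EF_J = 30+10 = 40
Expected project duration μ = 40 days. Critical path: B → E → G → J.

40 days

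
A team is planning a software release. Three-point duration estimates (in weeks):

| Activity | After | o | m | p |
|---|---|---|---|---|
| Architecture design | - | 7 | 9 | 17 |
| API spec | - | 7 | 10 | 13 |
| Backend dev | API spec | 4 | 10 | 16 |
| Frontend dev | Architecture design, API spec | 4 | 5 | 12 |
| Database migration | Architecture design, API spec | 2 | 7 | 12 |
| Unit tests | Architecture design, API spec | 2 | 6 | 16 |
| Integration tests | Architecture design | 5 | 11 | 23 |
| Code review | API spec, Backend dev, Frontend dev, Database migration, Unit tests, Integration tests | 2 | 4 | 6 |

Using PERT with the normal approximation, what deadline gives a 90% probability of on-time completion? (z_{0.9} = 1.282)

30.5 weeks

te_Architecture design = (7 + 4·9 + 17)/6 = 60/6 = 10; σ²_Architecture design = ((17−7)/6)² = 2.778
te_API spec = (7 + 4·10 + 13)/6 = 60/6 = 10; σ²_API spec = ((13−7)/6)² = 1.000
te_Backend dev = (4 + 4·10 + 16)/6 = 60/6 = 10; σ²_Backend dev = ((16−4)/6)² = 4.000
te_Frontend dev = (4 + 4·5 + 12)/6 = 36/6 = 6; σ²_Frontend dev = ((12−4)/6)² = 1.778
te_Database migration = (2 + 4·7 + 12)/6 = 42/6 = 7; σ²_Database migration = ((12−2)/6)² = 2.778
te_Unit tests = (2 + 4·6 + 16)/6 = 42/6 = 7; σ²_Unit tests = ((16−2)/6)² = 5.444
te_Integration tests = (5 + 4·11 + 23)/6 = 72/6 = 12; σ²_Integration tests = ((23−5)/6)² = 9.000
te_Code review = (2 + 4·4 + 6)/6 = 24/6 = 4; σ²_Code review = ((6−2)/6)² = 0.444

Forward pass:
ES_Architecture design = 0; EF_Architecture design = 10
ES_API spec = 0; EF_API spec = 10
ES_Backend dev = 10; EF_Backend dev = 10+10 = 20
ES_Frontend dev = max(EF_Architecture design=10, EF_API spec=10) = 10; EF_Frontend dev = 10+6 = 16
ES_Database migration = max(EF_Architecture design=10, EF_API spec=10) = 10; EF_Database migration = 10+7 = 17
ES_Unit tests = max(EF_Architecture design=10, EF_API spec=10) = 10; EF_Unit tests = 10+7 = 17
ES_Integration tests = 10; EF_Integration tests = 10+12 = 22
ES_Code review = max(EF_API spec=10, EF_Backend dev=20, EF_Frontend dev=16, EF_Database migration=17, EF_Unit tests=17, EF_Integration tests=22) = 22; EF_Code review = 22+4 = 26
Expected project duration μ = 26 weeks. Critical path: Architecture design → Integration tests → Code review.

Variance along critical path = 2.778 + 9.000 + 0.444 = 12.222; σ = 3.496 weeks.
D = μ + z·σ = 26 + 1.282·3.496 = 30.5 weeks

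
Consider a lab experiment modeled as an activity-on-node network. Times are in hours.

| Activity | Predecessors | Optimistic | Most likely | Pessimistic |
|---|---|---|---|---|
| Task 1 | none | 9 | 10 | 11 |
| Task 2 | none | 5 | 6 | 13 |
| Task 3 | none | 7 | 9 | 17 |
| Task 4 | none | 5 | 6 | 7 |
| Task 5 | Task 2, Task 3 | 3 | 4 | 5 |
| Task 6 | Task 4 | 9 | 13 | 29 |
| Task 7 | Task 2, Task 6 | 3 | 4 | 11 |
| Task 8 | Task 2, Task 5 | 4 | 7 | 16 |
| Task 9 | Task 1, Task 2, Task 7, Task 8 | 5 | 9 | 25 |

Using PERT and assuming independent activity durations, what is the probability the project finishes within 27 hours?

te_Task 1 = (9 + 4·10 + 11)/6 = 60/6 = 10; σ²_Task 1 = ((11−9)/6)² = 0.111
te_Task 2 = (5 + 4·6 + 13)/6 = 42/6 = 7; σ²_Task 2 = ((13−5)/6)² = 1.778
te_Task 3 = (7 + 4·9 + 17)/6 = 60/6 = 10; σ²_Task 3 = ((17−7)/6)² = 2.778
te_Task 4 = (5 + 4·6 + 7)/6 = 36/6 = 6; σ²_Task 4 = ((7−5)/6)² = 0.111
te_Task 5 = (3 + 4·4 + 5)/6 = 24/6 = 4; σ²_Task 5 = ((5−3)/6)² = 0.111
te_Task 6 = (9 + 4·13 + 29)/6 = 90/6 = 15; σ²_Task 6 = ((29−9)/6)² = 11.111
te_Task 7 = (3 + 4·4 + 11)/6 = 30/6 = 5; σ²_Task 7 = ((11−3)/6)² = 1.778
te_Task 8 = (4 + 4·7 + 16)/6 = 48/6 = 8; σ²_Task 8 = ((16−4)/6)² = 4.000
te_Task 9 = (5 + 4·9 + 25)/6 = 66/6 = 11; σ²_Task 9 = ((25−5)/6)² = 11.111

Forward pass:
ES_Task 1 = 0; EF_Task 1 = 10
ES_Task 2 = 0; EF_Task 2 = 7
ES_Task 3 = 0; EF_Task 3 = 10
ES_Task 4 = 0; EF_Task 4 = 6
ES_Task 5 = max(EF_Task 2=7, EF_Task 3=10) = 10; EF_Task 5 = 10+4 = 14
ES_Task 6 = 6; EF_Task 6 = 6+15 = 21
ES_Task 7 = max(EF_Task 2=7, EF_Task 6=21) = 21; EF_Task 7 = 21+5 = 26
ES_Task 8 = max(EF_Task 2=7, EF_Task 5=14) = 14; EF_Task 8 = 14+8 = 22
ES_Task 9 = max(EF_Task 1=10, EF_Task 2=7, EF_Task 7=26, EF_Task 8=22) = 26; EF_Task 9 = 26+11 = 37
Expected project duration μ = 37 hours. Critical path: Task 4 → Task 6 → Task 7 → Task 9.

Variance along critical path = 0.111 + 11.111 + 1.778 + 11.111 = 24.111; σ = √24.111 = 4.910 hours.
Z = (27 − 37) / 4.910 = -2.037
P(T ≤ 27) = Φ(-2.037) ≈ 0.021

0.021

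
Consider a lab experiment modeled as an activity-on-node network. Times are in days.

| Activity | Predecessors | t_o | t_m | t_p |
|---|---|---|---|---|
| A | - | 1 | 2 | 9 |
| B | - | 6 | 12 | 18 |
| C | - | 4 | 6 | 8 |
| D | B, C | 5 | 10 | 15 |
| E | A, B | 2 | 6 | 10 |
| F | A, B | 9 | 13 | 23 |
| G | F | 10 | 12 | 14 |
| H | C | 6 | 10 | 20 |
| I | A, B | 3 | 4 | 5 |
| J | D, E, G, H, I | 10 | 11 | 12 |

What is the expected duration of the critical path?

49 days

te_A = (1 + 4·2 + 9)/6 = 18/6 = 3
te_B = (6 + 4·12 + 18)/6 = 72/6 = 12
te_C = (4 + 4·6 + 8)/6 = 36/6 = 6
te_D = (5 + 4·10 + 15)/6 = 60/6 = 10
te_E = (2 + 4·6 + 10)/6 = 36/6 = 6
te_F = (9 + 4·13 + 23)/6 = 84/6 = 14
te_G = (10 + 4·12 + 14)/6 = 72/6 = 12
te_H = (6 + 4·10 + 20)/6 = 66/6 = 11
te_I = (3 + 4·4 + 5)/6 = 24/6 = 4
te_J = (10 + 4·11 + 12)/6 = 66/6 = 11

Forward pass:
ES_A = 0; EF_A = 3
ES_B = 0; EF_B = 12
ES_C = 0; EF_C = 6
ES_D = max(EF_B=12, EF_C=6) = 12; EF_D = 12+10 = 22
ES_E = max(EF_A=3, EF_B=12) = 12; EF_E = 12+6 = 18
ES_F = max(EF_A=3, EF_B=12) = 12; EF_F = 12+14 = 26
ES_G = 26; EF_G = 26+12 = 38
ES_H = 6; EF_H = 6+11 = 17
ES_I = max(EF_A=3, EF_B=12) = 12; EF_I = 12+4 = 16
ES_J = max(EF_D=22, EF_E=18, EF_G=38, EF_H=17, EF_I=16) = 38; EF_J = 38+11 = 49
Expected project duration μ = 49 days. Critical path: B → F → G → J.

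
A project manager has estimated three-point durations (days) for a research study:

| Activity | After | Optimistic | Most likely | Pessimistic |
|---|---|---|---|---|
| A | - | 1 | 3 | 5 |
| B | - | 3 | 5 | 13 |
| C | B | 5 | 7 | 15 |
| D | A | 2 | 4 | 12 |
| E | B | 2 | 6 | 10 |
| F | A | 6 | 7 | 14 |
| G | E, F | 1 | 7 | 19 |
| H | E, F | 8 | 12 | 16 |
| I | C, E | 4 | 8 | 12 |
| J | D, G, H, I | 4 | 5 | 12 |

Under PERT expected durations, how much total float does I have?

te_A = (1 + 4·3 + 5)/6 = 18/6 = 3
te_B = (3 + 4·5 + 13)/6 = 36/6 = 6
te_C = (5 + 4·7 + 15)/6 = 48/6 = 8
te_D = (2 + 4·4 + 12)/6 = 30/6 = 5
te_E = (2 + 4·6 + 10)/6 = 36/6 = 6
te_F = (6 + 4·7 + 14)/6 = 48/6 = 8
te_G = (1 + 4·7 + 19)/6 = 48/6 = 8
te_H = (8 + 4·12 + 16)/6 = 72/6 = 12
te_I = (4 + 4·8 + 12)/6 = 48/6 = 8
te_J = (4 + 4·5 + 12)/6 = 36/6 = 6

Forward pass:
ES_A = 0; EF_A = 3
ES_B = 0; EF_B = 6
ES_C = 6; EF_C = 6+8 = 14
ES_D = 3; EF_D = 3+5 = 8
ES_E = 6; EF_E = 6+6 = 12
ES_F = 3; EF_F = 3+8 = 11
ES_G = max(EF_E=12, EF_F=11) = 12; EF_G = 12+8 = 20
ES_H = max(EF_E=12, EF_F=11) = 12; EF_H = 12+12 = 24
ES_I = max(EF_C=14, EF_E=12) = 14; EF_I = 14+8 = 22
ES_J = max(EF_D=8, EF_G=20, EF_H=24, EF_I=22) = 24; EF_J = 24+6 = 30
Expected project duration μ = 30 days. Critical path: B → E → H → J.

Backward pass:
LF_J = 30; LS_J = 30−6 = 24
LF_I = LS_J = 24; LS_I = 24−8 = 16
LF_H = LS_J = 24; LS_H = 24−12 = 12
LF_G = LS_J = 24; LS_G = 24−8 = 16
LF_F = min(LS_G=16, LS_H=12) = 12; LS_F = 12−8 = 4
LF_E = min(LS_G=16, LS_H=12, LS_I=16) = 12; LS_E = 12−6 = 6
LF_D = LS_J = 24; LS_D = 24−5 = 19
LF_C = LS_I = 16; LS_C = 16−8 = 8
LF_B = min(LS_C=8, LS_E=6) = 6; LS_B = 6−6 = 0
LF_A = min(LS_D=19, LS_F=4) = 4; LS_A = 4−3 = 1
Slack_I = LS_I − ES_I = 16 − 14 = 2

2 days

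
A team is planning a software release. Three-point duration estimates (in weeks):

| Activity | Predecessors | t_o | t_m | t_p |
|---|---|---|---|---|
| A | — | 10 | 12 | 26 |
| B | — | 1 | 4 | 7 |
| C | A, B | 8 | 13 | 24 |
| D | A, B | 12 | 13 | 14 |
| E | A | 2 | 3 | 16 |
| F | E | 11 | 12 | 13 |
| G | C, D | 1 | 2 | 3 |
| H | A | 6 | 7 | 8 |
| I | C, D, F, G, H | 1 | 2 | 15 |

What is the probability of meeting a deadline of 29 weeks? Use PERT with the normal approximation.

0.079

te_A = (10 + 4·12 + 26)/6 = 84/6 = 14; σ²_A = ((26−10)/6)² = 7.111
te_B = (1 + 4·4 + 7)/6 = 24/6 = 4; σ²_B = ((7−1)/6)² = 1.000
te_C = (8 + 4·13 + 24)/6 = 84/6 = 14; σ²_C = ((24−8)/6)² = 7.111
te_D = (12 + 4·13 + 14)/6 = 78/6 = 13; σ²_D = ((14−12)/6)² = 0.111
te_E = (2 + 4·3 + 16)/6 = 30/6 = 5; σ²_E = ((16−2)/6)² = 5.444
te_F = (11 + 4·12 + 13)/6 = 72/6 = 12; σ²_F = ((13−11)/6)² = 0.111
te_G = (1 + 4·2 + 3)/6 = 12/6 = 2; σ²_G = ((3−1)/6)² = 0.111
te_H = (6 + 4·7 + 8)/6 = 42/6 = 7; σ²_H = ((8−6)/6)² = 0.111
te_I = (1 + 4·2 + 15)/6 = 24/6 = 4; σ²_I = ((15−1)/6)² = 5.444

Forward pass:
ES_A = 0; EF_A = 14
ES_B = 0; EF_B = 4
ES_C = max(EF_A=14, EF_B=4) = 14; EF_C = 14+14 = 28
ES_D = max(EF_A=14, EF_B=4) = 14; EF_D = 14+13 = 27
ES_E = 14; EF_E = 14+5 = 19
ES_F = 19; EF_F = 19+12 = 31
ES_G = max(EF_C=28, EF_D=27) = 28; EF_G = 28+2 = 30
ES_H = 14; EF_H = 14+7 = 21
ES_I = max(EF_C=28, EF_D=27, EF_F=31, EF_G=30, EF_H=21) = 31; EF_I = 31+4 = 35
Expected project duration μ = 35 weeks. Critical path: A → E → F → I.

Variance along critical path = 7.111 + 5.444 + 0.111 + 5.444 = 18.111; σ = √18.111 = 4.256 weeks.
Z = (29 − 35) / 4.256 = -1.410
P(T ≤ 29) = Φ(-1.410) ≈ 0.079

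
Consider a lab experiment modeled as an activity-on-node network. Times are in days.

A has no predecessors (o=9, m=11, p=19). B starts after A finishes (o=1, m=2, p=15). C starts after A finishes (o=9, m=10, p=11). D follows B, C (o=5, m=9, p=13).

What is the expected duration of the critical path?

31 days

te_A = (9 + 4·11 + 19)/6 = 72/6 = 12
te_B = (1 + 4·2 + 15)/6 = 24/6 = 4
te_C = (9 + 4·10 + 11)/6 = 60/6 = 10
te_D = (5 + 4·9 + 13)/6 = 54/6 = 9

Forward pass:
ES_A = 0; EF_A = 12
ES_B = 12; EF_B = 12+4 = 16
ES_C = 12; EF_C = 12+10 = 22
ES_D = max(EF_B=16, EF_C=22) = 22; EF_D = 22+9 = 31
Expected project duration μ = 31 days. Critical path: A → C → D.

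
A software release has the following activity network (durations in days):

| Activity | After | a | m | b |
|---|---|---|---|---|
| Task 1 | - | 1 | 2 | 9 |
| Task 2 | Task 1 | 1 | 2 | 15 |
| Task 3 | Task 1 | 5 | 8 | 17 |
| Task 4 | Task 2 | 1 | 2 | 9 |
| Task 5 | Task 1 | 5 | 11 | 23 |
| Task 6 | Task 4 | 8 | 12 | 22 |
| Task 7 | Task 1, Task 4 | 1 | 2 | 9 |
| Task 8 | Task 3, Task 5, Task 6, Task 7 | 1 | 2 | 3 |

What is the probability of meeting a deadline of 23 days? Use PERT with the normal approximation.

te_Task 1 = (1 + 4·2 + 9)/6 = 18/6 = 3; σ²_Task 1 = ((9−1)/6)² = 1.778
te_Task 2 = (1 + 4·2 + 15)/6 = 24/6 = 4; σ²_Task 2 = ((15−1)/6)² = 5.444
te_Task 3 = (5 + 4·8 + 17)/6 = 54/6 = 9; σ²_Task 3 = ((17−5)/6)² = 4.000
te_Task 4 = (1 + 4·2 + 9)/6 = 18/6 = 3; σ²_Task 4 = ((9−1)/6)² = 1.778
te_Task 5 = (5 + 4·11 + 23)/6 = 72/6 = 12; σ²_Task 5 = ((23−5)/6)² = 9.000
te_Task 6 = (8 + 4·12 + 22)/6 = 78/6 = 13; σ²_Task 6 = ((22−8)/6)² = 5.444
te_Task 7 = (1 + 4·2 + 9)/6 = 18/6 = 3; σ²_Task 7 = ((9−1)/6)² = 1.778
te_Task 8 = (1 + 4·2 + 3)/6 = 12/6 = 2; σ²_Task 8 = ((3−1)/6)² = 0.111

Forward pass:
ES_Task 1 = 0; EF_Task 1 = 3
ES_Task 2 = 3; EF_Task 2 = 3+4 = 7
ES_Task 3 = 3; EF_Task 3 = 3+9 = 12
ES_Task 4 = 7; EF_Task 4 = 7+3 = 10
ES_Task 5 = 3; EF_Task 5 = 3+12 = 15
ES_Task 6 = 10; EF_Task 6 = 10+13 = 23
ES_Task 7 = max(EF_Task 1=3, EF_Task 4=10) = 10; EF_Task 7 = 10+3 = 13
ES_Task 8 = max(EF_Task 3=12, EF_Task 5=15, EF_Task 6=23, EF_Task 7=13) = 23; EF_Task 8 = 23+2 = 25
Expected project duration μ = 25 days. Critical path: Task 1 → Task 2 → Task 4 → Task 6 → Task 8.

Variance along critical path = 1.778 + 5.444 + 1.778 + 5.444 + 0.111 = 14.556; σ = √14.556 = 3.815 days.
Z = (23 − 25) / 3.815 = -0.524
P(T ≤ 23) = Φ(-0.524) ≈ 0.300

0.300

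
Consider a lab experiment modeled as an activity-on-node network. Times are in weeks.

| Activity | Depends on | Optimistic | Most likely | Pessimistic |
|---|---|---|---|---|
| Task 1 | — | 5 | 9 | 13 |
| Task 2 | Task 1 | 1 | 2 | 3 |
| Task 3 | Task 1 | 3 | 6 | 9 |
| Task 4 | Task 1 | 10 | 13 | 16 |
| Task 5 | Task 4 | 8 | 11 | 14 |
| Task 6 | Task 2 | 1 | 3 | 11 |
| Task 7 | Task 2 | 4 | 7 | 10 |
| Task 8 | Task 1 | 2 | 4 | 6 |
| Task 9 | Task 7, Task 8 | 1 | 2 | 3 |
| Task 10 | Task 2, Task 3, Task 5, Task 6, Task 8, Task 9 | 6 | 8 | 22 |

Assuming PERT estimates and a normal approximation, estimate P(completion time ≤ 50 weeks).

te_Task 1 = (5 + 4·9 + 13)/6 = 54/6 = 9; σ²_Task 1 = ((13−5)/6)² = 1.778
te_Task 2 = (1 + 4·2 + 3)/6 = 12/6 = 2; σ²_Task 2 = ((3−1)/6)² = 0.111
te_Task 3 = (3 + 4·6 + 9)/6 = 36/6 = 6; σ²_Task 3 = ((9−3)/6)² = 1.000
te_Task 4 = (10 + 4·13 + 16)/6 = 78/6 = 13; σ²_Task 4 = ((16−10)/6)² = 1.000
te_Task 5 = (8 + 4·11 + 14)/6 = 66/6 = 11; σ²_Task 5 = ((14−8)/6)² = 1.000
te_Task 6 = (1 + 4·3 + 11)/6 = 24/6 = 4; σ²_Task 6 = ((11−1)/6)² = 2.778
te_Task 7 = (4 + 4·7 + 10)/6 = 42/6 = 7; σ²_Task 7 = ((10−4)/6)² = 1.000
te_Task 8 = (2 + 4·4 + 6)/6 = 24/6 = 4; σ²_Task 8 = ((6−2)/6)² = 0.444
te_Task 9 = (1 + 4·2 + 3)/6 = 12/6 = 2; σ²_Task 9 = ((3−1)/6)² = 0.111
te_Task 10 = (6 + 4·8 + 22)/6 = 60/6 = 10; σ²_Task 10 = ((22−6)/6)² = 7.111

Forward pass:
ES_Task 1 = 0; EF_Task 1 = 9
ES_Task 2 = 9; EF_Task 2 = 9+2 = 11
ES_Task 3 = 9; EF_Task 3 = 9+6 = 15
ES_Task 4 = 9; EF_Task 4 = 9+13 = 22
ES_Task 5 = 22; EF_Task 5 = 22+11 = 33
ES_Task 6 = 11; EF_Task 6 = 11+4 = 15
ES_Task 7 = 11; EF_Task 7 = 11+7 = 18
ES_Task 8 = 9; EF_Task 8 = 9+4 = 13
ES_Task 9 = max(EF_Task 7=18, EF_Task 8=13) = 18; EF_Task 9 = 18+2 = 20
ES_Task 10 = max(EF_Task 2=11, EF_Task 3=15, EF_Task 5=33, EF_Task 6=15, EF_Task 8=13, EF_Task 9=20) = 33; EF_Task 10 = 33+10 = 43
Expected project duration μ = 43 weeks. Critical path: Task 1 → Task 4 → Task 5 → Task 10.

Variance along critical path = 1.778 + 1.000 + 1.000 + 7.111 = 10.889; σ = √10.889 = 3.300 weeks.
Z = (50 − 43) / 3.300 = 2.121
P(T ≤ 50) = Φ(2.121) ≈ 0.983

0.983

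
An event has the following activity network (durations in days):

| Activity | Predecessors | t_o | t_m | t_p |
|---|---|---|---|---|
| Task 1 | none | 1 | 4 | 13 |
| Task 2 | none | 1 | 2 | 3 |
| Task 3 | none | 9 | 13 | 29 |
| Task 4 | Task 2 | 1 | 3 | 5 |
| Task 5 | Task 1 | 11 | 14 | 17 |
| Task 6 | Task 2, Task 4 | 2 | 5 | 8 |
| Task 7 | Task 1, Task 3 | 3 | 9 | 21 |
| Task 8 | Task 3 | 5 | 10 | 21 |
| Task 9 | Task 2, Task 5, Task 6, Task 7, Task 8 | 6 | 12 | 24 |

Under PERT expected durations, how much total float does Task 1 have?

te_Task 1 = (1 + 4·4 + 13)/6 = 30/6 = 5
te_Task 2 = (1 + 4·2 + 3)/6 = 12/6 = 2
te_Task 3 = (9 + 4·13 + 29)/6 = 90/6 = 15
te_Task 4 = (1 + 4·3 + 5)/6 = 18/6 = 3
te_Task 5 = (11 + 4·14 + 17)/6 = 84/6 = 14
te_Task 6 = (2 + 4·5 + 8)/6 = 30/6 = 5
te_Task 7 = (3 + 4·9 + 21)/6 = 60/6 = 10
te_Task 8 = (5 + 4·10 + 21)/6 = 66/6 = 11
te_Task 9 = (6 + 4·12 + 24)/6 = 78/6 = 13

Forward pass:
ES_Task 1 = 0; EF_Task 1 = 5
ES_Task 2 = 0; EF_Task 2 = 2
ES_Task 3 = 0; EF_Task 3 = 15
ES_Task 4 = 2; EF_Task 4 = 2+3 = 5
ES_Task 5 = 5; EF_Task 5 = 5+14 = 19
ES_Task 6 = max(EF_Task 2=2, EF_Task 4=5) = 5; EF_Task 6 = 5+5 = 10
ES_Task 7 = max(EF_Task 1=5, EF_Task 3=15) = 15; EF_Task 7 = 15+10 = 25
ES_Task 8 = 15; EF_Task 8 = 15+11 = 26
ES_Task 9 = max(EF_Task 2=2, EF_Task 5=19, EF_Task 6=10, EF_Task 7=25, EF_Task 8=26) = 26; EF_Task 9 = 26+13 = 39
Expected project duration μ = 39 days. Critical path: Task 3 → Task 8 → Task 9.

Backward pass:
LF_Task 9 = 39; LS_Task 9 = 39−13 = 26
LF_Task 8 = LS_Task 9 = 26; LS_Task 8 = 26−11 = 15
LF_Task 7 = LS_Task 9 = 26; LS_Task 7 = 26−10 = 16
LF_Task 6 = LS_Task 9 = 26; LS_Task 6 = 26−5 = 21
LF_Task 5 = LS_Task 9 = 26; LS_Task 5 = 26−14 = 12
LF_Task 4 = LS_Task 6 = 21; LS_Task 4 = 21−3 = 18
LF_Task 3 = min(LS_Task 7=16, LS_Task 8=15) = 15; LS_Task 3 = 15−15 = 0
LF_Task 2 = min(LS_Task 4=18, LS_Task 6=21, LS_Task 9=26) = 18; LS_Task 2 = 18−2 = 16
LF_Task 1 = min(LS_Task 5=12, LS_Task 7=16) = 12; LS_Task 1 = 12−5 = 7
Slack_Task 1 = LS_Task 1 − ES_Task 1 = 7 − 0 = 7

7 days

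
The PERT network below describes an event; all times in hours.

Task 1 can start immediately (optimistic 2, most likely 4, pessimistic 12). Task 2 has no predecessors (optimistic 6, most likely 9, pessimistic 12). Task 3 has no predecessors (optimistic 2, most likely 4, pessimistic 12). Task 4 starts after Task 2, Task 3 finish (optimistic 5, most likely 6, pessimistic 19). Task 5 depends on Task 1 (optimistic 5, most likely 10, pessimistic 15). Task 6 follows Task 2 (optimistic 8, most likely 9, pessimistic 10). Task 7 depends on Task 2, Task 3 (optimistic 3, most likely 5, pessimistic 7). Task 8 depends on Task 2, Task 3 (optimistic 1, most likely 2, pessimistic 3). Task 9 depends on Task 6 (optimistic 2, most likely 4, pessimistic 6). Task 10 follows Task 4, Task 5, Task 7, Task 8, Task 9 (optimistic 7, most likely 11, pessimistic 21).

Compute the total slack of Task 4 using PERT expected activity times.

te_Task 1 = (2 + 4·4 + 12)/6 = 30/6 = 5
te_Task 2 = (6 + 4·9 + 12)/6 = 54/6 = 9
te_Task 3 = (2 + 4·4 + 12)/6 = 30/6 = 5
te_Task 4 = (5 + 4·6 + 19)/6 = 48/6 = 8
te_Task 5 = (5 + 4·10 + 15)/6 = 60/6 = 10
te_Task 6 = (8 + 4·9 + 10)/6 = 54/6 = 9
te_Task 7 = (3 + 4·5 + 7)/6 = 30/6 = 5
te_Task 8 = (1 + 4·2 + 3)/6 = 12/6 = 2
te_Task 9 = (2 + 4·4 + 6)/6 = 24/6 = 4
te_Task 10 = (7 + 4·11 + 21)/6 = 72/6 = 12

Forward pass:
ES_Task 1 = 0; EF_Task 1 = 5
ES_Task 2 = 0; EF_Task 2 = 9
ES_Task 3 = 0; EF_Task 3 = 5
ES_Task 4 = max(EF_Task 2=9, EF_Task 3=5) = 9; EF_Task 4 = 9+8 = 17
ES_Task 5 = 5; EF_Task 5 = 5+10 = 15
ES_Task 6 = 9; EF_Task 6 = 9+9 = 18
ES_Task 7 = max(EF_Task 2=9, EF_Task 3=5) = 9; EF_Task 7 = 9+5 = 14
ES_Task 8 = max(EF_Task 2=9, EF_Task 3=5) = 9; EF_Task 8 = 9+2 = 11
ES_Task 9 = 18; EF_Task 9 = 18+4 = 22
ES_Task 10 = max(EF_Task 4=17, EF_Task 5=15, EF_Task 7=14, EF_Task 8=11, EF_Task 9=22) = 22; EF_Task 10 = 22+12 = 34
Expected project duration μ = 34 hours. Critical path: Task 2 → Task 6 → Task 9 → Task 10.

Backward pass:
LF_Task 10 = 34; LS_Task 10 = 34−12 = 22
LF_Task 9 = LS_Task 10 = 22; LS_Task 9 = 22−4 = 18
LF_Task 8 = LS_Task 10 = 22; LS_Task 8 = 22−2 = 20
LF_Task 7 = LS_Task 10 = 22; LS_Task 7 = 22−5 = 17
LF_Task 6 = LS_Task 9 = 18; LS_Task 6 = 18−9 = 9
LF_Task 5 = LS_Task 10 = 22; LS_Task 5 = 22−10 = 12
LF_Task 4 = LS_Task 10 = 22; LS_Task 4 = 22−8 = 14
LF_Task 3 = min(LS_Task 4=14, LS_Task 7=17, LS_Task 8=20) = 14; LS_Task 3 = 14−5 = 9
LF_Task 2 = min(LS_Task 4=14, LS_Task 6=9, LS_Task 7=17, LS_Task 8=20) = 9; LS_Task 2 = 9−9 = 0
LF_Task 1 = LS_Task 5 = 12; LS_Task 1 = 12−5 = 7
Slack_Task 4 = LS_Task 4 − ES_Task 4 = 14 − 9 = 5

5 hours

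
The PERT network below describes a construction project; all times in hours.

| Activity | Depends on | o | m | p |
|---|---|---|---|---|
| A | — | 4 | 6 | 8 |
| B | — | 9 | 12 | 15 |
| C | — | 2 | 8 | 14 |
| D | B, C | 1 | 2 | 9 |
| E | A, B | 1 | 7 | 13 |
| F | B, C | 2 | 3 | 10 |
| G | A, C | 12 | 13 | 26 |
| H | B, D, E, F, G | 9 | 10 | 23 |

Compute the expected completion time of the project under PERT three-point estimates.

te_A = (4 + 4·6 + 8)/6 = 36/6 = 6
te_B = (9 + 4·12 + 15)/6 = 72/6 = 12
te_C = (2 + 4·8 + 14)/6 = 48/6 = 8
te_D = (1 + 4·2 + 9)/6 = 18/6 = 3
te_E = (1 + 4·7 + 13)/6 = 42/6 = 7
te_F = (2 + 4·3 + 10)/6 = 24/6 = 4
te_G = (12 + 4·13 + 26)/6 = 90/6 = 15
te_H = (9 + 4·10 + 23)/6 = 72/6 = 12

Forward pass:
ES_A = 0; EF_A = 6
ES_B = 0; EF_B = 12
ES_C = 0; EF_C = 8
ES_D = max(EF_B=12, EF_C=8) = 12; EF_D = 12+3 = 15
ES_E = max(EF_A=6, EF_B=12) = 12; EF_E = 12+7 = 19
ES_F = max(EF_B=12, EF_C=8) = 12; EF_F = 12+4 = 16
ES_G = max(EF_A=6, EF_C=8) = 8; EF_G = 8+15 = 23
ES_H = max(EF_B=12, EF_D=15, EF_E=19, EF_F=16, EF_G=23) = 23; EF_H = 23+12 = 35
Expected project duration μ = 35 hours. Critical path: C → G → H.

35 hours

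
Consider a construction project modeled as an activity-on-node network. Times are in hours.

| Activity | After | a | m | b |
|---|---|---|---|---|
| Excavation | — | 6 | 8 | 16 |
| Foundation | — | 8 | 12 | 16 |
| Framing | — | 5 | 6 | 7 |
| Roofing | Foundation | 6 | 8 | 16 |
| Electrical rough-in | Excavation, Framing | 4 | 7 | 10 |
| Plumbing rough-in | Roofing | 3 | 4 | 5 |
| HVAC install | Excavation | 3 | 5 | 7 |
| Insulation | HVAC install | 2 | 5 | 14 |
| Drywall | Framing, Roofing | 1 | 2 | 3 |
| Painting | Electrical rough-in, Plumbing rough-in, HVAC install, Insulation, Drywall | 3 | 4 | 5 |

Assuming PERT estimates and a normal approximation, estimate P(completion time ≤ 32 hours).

te_Excavation = (6 + 4·8 + 16)/6 = 54/6 = 9; σ²_Excavation = ((16−6)/6)² = 2.778
te_Foundation = (8 + 4·12 + 16)/6 = 72/6 = 12; σ²_Foundation = ((16−8)/6)² = 1.778
te_Framing = (5 + 4·6 + 7)/6 = 36/6 = 6; σ²_Framing = ((7−5)/6)² = 0.111
te_Roofing = (6 + 4·8 + 16)/6 = 54/6 = 9; σ²_Roofing = ((16−6)/6)² = 2.778
te_Electrical rough-in = (4 + 4·7 + 10)/6 = 42/6 = 7; σ²_Electrical rough-in = ((10−4)/6)² = 1.000
te_Plumbing rough-in = (3 + 4·4 + 5)/6 = 24/6 = 4; σ²_Plumbing rough-in = ((5−3)/6)² = 0.111
te_HVAC install = (3 + 4·5 + 7)/6 = 30/6 = 5; σ²_HVAC install = ((7−3)/6)² = 0.444
te_Insulation = (2 + 4·5 + 14)/6 = 36/6 = 6; σ²_Insulation = ((14−2)/6)² = 4.000
te_Drywall = (1 + 4·2 + 3)/6 = 12/6 = 2; σ²_Drywall = ((3−1)/6)² = 0.111
te_Painting = (3 + 4·4 + 5)/6 = 24/6 = 4; σ²_Painting = ((5−3)/6)² = 0.111

Forward pass:
ES_Excavation = 0; EF_Excavation = 9
ES_Foundation = 0; EF_Foundation = 12
ES_Framing = 0; EF_Framing = 6
ES_Roofing = 12; EF_Roofing = 12+9 = 21
ES_Electrical rough-in = max(EF_Excavation=9, EF_Framing=6) = 9; EF_Electrical rough-in = 9+7 = 16
ES_Plumbing rough-in = 21; EF_Plumbing rough-in = 21+4 = 25
ES_HVAC install = 9; EF_HVAC install = 9+5 = 14
ES_Insulation = 14; EF_Insulation = 14+6 = 20
ES_Drywall = max(EF_Framing=6, EF_Roofing=21) = 21; EF_Drywall = 21+2 = 23
ES_Painting = max(EF_Electrical rough-in=16, EF_Plumbing rough-in=25, EF_HVAC install=14, EF_Insulation=20, EF_Drywall=23) = 25; EF_Painting = 25+4 = 29
Expected project duration μ = 29 hours. Critical path: Foundation → Roofing → Plumbing rough-in → Painting.

Variance along critical path = 1.778 + 2.778 + 0.111 + 0.111 = 4.778; σ = √4.778 = 2.186 hours.
Z = (32 − 29) / 2.186 = 1.372
P(T ≤ 32) = Φ(1.372) ≈ 0.915

0.915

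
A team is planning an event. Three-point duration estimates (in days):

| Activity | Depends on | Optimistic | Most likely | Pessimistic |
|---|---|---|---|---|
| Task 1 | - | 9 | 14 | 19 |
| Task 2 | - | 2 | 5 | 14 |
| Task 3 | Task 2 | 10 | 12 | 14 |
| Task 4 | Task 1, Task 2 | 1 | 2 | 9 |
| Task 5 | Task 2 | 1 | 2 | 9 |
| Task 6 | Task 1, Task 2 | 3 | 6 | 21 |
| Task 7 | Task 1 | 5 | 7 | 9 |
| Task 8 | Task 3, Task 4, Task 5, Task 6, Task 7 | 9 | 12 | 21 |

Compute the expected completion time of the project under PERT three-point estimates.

te_Task 1 = (9 + 4·14 + 19)/6 = 84/6 = 14
te_Task 2 = (2 + 4·5 + 14)/6 = 36/6 = 6
te_Task 3 = (10 + 4·12 + 14)/6 = 72/6 = 12
te_Task 4 = (1 + 4·2 + 9)/6 = 18/6 = 3
te_Task 5 = (1 + 4·2 + 9)/6 = 18/6 = 3
te_Task 6 = (3 + 4·6 + 21)/6 = 48/6 = 8
te_Task 7 = (5 + 4·7 + 9)/6 = 42/6 = 7
te_Task 8 = (9 + 4·12 + 21)/6 = 78/6 = 13

Forward pass:
ES_Task 1 = 0; EF_Task 1 = 14
ES_Task 2 = 0; EF_Task 2 = 6
ES_Task 3 = 6; EF_Task 3 = 6+12 = 18
ES_Task 4 = max(EF_Task 1=14, EF_Task 2=6) = 14; EF_Task 4 = 14+3 = 17
ES_Task 5 = 6; EF_Task 5 = 6+3 = 9
ES_Task 6 = max(EF_Task 1=14, EF_Task 2=6) = 14; EF_Task 6 = 14+8 = 22
ES_Task 7 = 14; EF_Task 7 = 14+7 = 21
ES_Task 8 = max(EF_Task 3=18, EF_Task 4=17, EF_Task 5=9, EF_Task 6=22, EF_Task 7=21) = 22; EF_Task 8 = 22+13 = 35
Expected project duration μ = 35 days. Critical path: Task 1 → Task 6 → Task 8.

35 days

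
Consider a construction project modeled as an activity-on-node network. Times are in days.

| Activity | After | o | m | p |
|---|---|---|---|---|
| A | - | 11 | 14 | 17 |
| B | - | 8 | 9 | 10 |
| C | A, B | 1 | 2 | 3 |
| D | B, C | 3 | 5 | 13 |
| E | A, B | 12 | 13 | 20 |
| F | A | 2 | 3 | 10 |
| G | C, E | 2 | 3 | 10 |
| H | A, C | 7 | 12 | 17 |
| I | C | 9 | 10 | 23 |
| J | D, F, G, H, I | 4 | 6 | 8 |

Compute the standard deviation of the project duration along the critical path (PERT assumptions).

2.24 days

te_A = (11 + 4·14 + 17)/6 = 84/6 = 14; σ²_A = ((17−11)/6)² = 1.000
te_B = (8 + 4·9 + 10)/6 = 54/6 = 9; σ²_B = ((10−8)/6)² = 0.111
te_C = (1 + 4·2 + 3)/6 = 12/6 = 2; σ²_C = ((3−1)/6)² = 0.111
te_D = (3 + 4·5 + 13)/6 = 36/6 = 6; σ²_D = ((13−3)/6)² = 2.778
te_E = (12 + 4·13 + 20)/6 = 84/6 = 14; σ²_E = ((20−12)/6)² = 1.778
te_F = (2 + 4·3 + 10)/6 = 24/6 = 4; σ²_F = ((10−2)/6)² = 1.778
te_G = (2 + 4·3 + 10)/6 = 24/6 = 4; σ²_G = ((10−2)/6)² = 1.778
te_H = (7 + 4·12 + 17)/6 = 72/6 = 12; σ²_H = ((17−7)/6)² = 2.778
te_I = (9 + 4·10 + 23)/6 = 72/6 = 12; σ²_I = ((23−9)/6)² = 5.444
te_J = (4 + 4·6 + 8)/6 = 36/6 = 6; σ²_J = ((8−4)/6)² = 0.444

Forward pass:
ES_A = 0; EF_A = 14
ES_B = 0; EF_B = 9
ES_C = max(EF_A=14, EF_B=9) = 14; EF_C = 14+2 = 16
ES_D = max(EF_B=9, EF_C=16) = 16; EF_D = 16+6 = 22
ES_E = max(EF_A=14, EF_B=9) = 14; EF_E = 14+14 = 28
ES_F = 14; EF_F = 14+4 = 18
ES_G = max(EF_C=16, EF_E=28) = 28; EF_G = 28+4 = 32
ES_H = max(EF_A=14, EF_C=16) = 16; EF_H = 16+12 = 28
ES_I = 16; EF_I = 16+12 = 28
ES_J = max(EF_D=22, EF_F=18, EF_G=32, EF_H=28, EF_I=28) = 32; EF_J = 32+6 = 38
Expected project duration μ = 38 days. Critical path: A → E → G → J.

Variance along critical path = 1.000 + 1.778 + 1.778 + 0.444 = 5.000
σ = √5.000 = 2.236 days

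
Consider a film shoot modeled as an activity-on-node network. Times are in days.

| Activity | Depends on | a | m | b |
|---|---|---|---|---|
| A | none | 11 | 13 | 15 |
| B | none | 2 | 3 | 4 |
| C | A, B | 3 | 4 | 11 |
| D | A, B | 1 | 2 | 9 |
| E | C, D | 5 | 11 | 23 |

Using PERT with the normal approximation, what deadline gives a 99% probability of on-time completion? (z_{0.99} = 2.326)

te_A = (11 + 4·13 + 15)/6 = 78/6 = 13; σ²_A = ((15−11)/6)² = 0.444
te_B = (2 + 4·3 + 4)/6 = 18/6 = 3; σ²_B = ((4−2)/6)² = 0.111
te_C = (3 + 4·4 + 11)/6 = 30/6 = 5; σ²_C = ((11−3)/6)² = 1.778
te_D = (1 + 4·2 + 9)/6 = 18/6 = 3; σ²_D = ((9−1)/6)² = 1.778
te_E = (5 + 4·11 + 23)/6 = 72/6 = 12; σ²_E = ((23−5)/6)² = 9.000

Forward pass:
ES_A = 0; EF_A = 13
ES_B = 0; EF_B = 3
ES_C = max(EF_A=13, EF_B=3) = 13; EF_C = 13+5 = 18
ES_D = max(EF_A=13, EF_B=3) = 13; EF_D = 13+3 = 16
ES_E = max(EF_C=18, EF_D=16) = 18; EF_E = 18+12 = 30
Expected project duration μ = 30 days. Critical path: A → C → E.

Variance along critical path = 0.444 + 1.778 + 9.000 = 11.222; σ = 3.350 days.
D = μ + z·σ = 30 + 2.326·3.350 = 37.8 days

37.8 days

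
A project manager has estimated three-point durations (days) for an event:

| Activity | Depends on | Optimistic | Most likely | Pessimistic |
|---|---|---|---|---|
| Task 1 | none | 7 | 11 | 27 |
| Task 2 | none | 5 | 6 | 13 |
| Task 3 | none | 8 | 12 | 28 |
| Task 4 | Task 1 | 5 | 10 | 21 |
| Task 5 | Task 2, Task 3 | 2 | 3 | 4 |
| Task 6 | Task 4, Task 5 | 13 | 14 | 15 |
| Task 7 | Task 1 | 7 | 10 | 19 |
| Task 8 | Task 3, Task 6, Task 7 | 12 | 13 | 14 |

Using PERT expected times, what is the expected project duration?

te_Task 1 = (7 + 4·11 + 27)/6 = 78/6 = 13
te_Task 2 = (5 + 4·6 + 13)/6 = 42/6 = 7
te_Task 3 = (8 + 4·12 + 28)/6 = 84/6 = 14
te_Task 4 = (5 + 4·10 + 21)/6 = 66/6 = 11
te_Task 5 = (2 + 4·3 + 4)/6 = 18/6 = 3
te_Task 6 = (13 + 4·14 + 15)/6 = 84/6 = 14
te_Task 7 = (7 + 4·10 + 19)/6 = 66/6 = 11
te_Task 8 = (12 + 4·13 + 14)/6 = 78/6 = 13

Forward pass:
ES_Task 1 = 0; EF_Task 1 = 13
ES_Task 2 = 0; EF_Task 2 = 7
ES_Task 3 = 0; EF_Task 3 = 14
ES_Task 4 = 13; EF_Task 4 = 13+11 = 24
ES_Task 5 = max(EF_Task 2=7, EF_Task 3=14) = 14; EF_Task 5 = 14+3 = 17
ES_Task 6 = max(EF_Task 4=24, EF_Task 5=17) = 24; EF_Task 6 = 24+14 = 38
ES_Task 7 = 13; EF_Task 7 = 13+11 = 24
ES_Task 8 = max(EF_Task 3=14, EF_Task 6=38, EF_Task 7=24) = 38; EF_Task 8 = 38+13 = 51
Expected project duration μ = 51 days. Critical path: Task 1 → Task 4 → Task 6 → Task 8.

51 days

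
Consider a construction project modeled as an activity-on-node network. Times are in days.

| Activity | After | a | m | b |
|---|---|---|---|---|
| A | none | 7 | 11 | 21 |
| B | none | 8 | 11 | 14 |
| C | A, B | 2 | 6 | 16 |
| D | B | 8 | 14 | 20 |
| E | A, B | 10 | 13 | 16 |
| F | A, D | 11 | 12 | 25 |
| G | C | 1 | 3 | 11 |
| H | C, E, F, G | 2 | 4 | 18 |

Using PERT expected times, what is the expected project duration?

45 days

te_A = (7 + 4·11 + 21)/6 = 72/6 = 12
te_B = (8 + 4·11 + 14)/6 = 66/6 = 11
te_C = (2 + 4·6 + 16)/6 = 42/6 = 7
te_D = (8 + 4·14 + 20)/6 = 84/6 = 14
te_E = (10 + 4·13 + 16)/6 = 78/6 = 13
te_F = (11 + 4·12 + 25)/6 = 84/6 = 14
te_G = (1 + 4·3 + 11)/6 = 24/6 = 4
te_H = (2 + 4·4 + 18)/6 = 36/6 = 6

Forward pass:
ES_A = 0; EF_A = 12
ES_B = 0; EF_B = 11
ES_C = max(EF_A=12, EF_B=11) = 12; EF_C = 12+7 = 19
ES_D = 11; EF_D = 11+14 = 25
ES_E = max(EF_A=12, EF_B=11) = 12; EF_E = 12+13 = 25
ES_F = max(EF_A=12, EF_D=25) = 25; EF_F = 25+14 = 39
ES_G = 19; EF_G = 19+4 = 23
ES_H = max(EF_C=19, EF_E=25, EF_F=39, EF_G=23) = 39; EF_H = 39+6 = 45
Expected project duration μ = 45 days. Critical path: B → D → F → H.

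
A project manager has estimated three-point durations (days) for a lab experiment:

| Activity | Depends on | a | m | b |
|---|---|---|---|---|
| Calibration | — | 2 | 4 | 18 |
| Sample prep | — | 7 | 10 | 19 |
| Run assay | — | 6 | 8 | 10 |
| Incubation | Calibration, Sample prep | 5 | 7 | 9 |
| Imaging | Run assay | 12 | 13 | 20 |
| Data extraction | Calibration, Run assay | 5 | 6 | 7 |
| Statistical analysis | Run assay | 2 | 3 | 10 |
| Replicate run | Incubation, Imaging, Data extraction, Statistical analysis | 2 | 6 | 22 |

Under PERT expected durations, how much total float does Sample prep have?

te_Calibration = (2 + 4·4 + 18)/6 = 36/6 = 6
te_Sample prep = (7 + 4·10 + 19)/6 = 66/6 = 11
te_Run assay = (6 + 4·8 + 10)/6 = 48/6 = 8
te_Incubation = (5 + 4·7 + 9)/6 = 42/6 = 7
te_Imaging = (12 + 4·13 + 20)/6 = 84/6 = 14
te_Data extraction = (5 + 4·6 + 7)/6 = 36/6 = 6
te_Statistical analysis = (2 + 4·3 + 10)/6 = 24/6 = 4
te_Replicate run = (2 + 4·6 + 22)/6 = 48/6 = 8

Forward pass:
ES_Calibration = 0; EF_Calibration = 6
ES_Sample prep = 0; EF_Sample prep = 11
ES_Run assay = 0; EF_Run assay = 8
ES_Incubation = max(EF_Calibration=6, EF_Sample prep=11) = 11; EF_Incubation = 11+7 = 18
ES_Imaging = 8; EF_Imaging = 8+14 = 22
ES_Data extraction = max(EF_Calibration=6, EF_Run assay=8) = 8; EF_Data extraction = 8+6 = 14
ES_Statistical analysis = 8; EF_Statistical analysis = 8+4 = 12
ES_Replicate run = max(EF_Incubation=18, EF_Imaging=22, EF_Data extraction=14, EF_Statistical analysis=12) = 22; EF_Replicate run = 22+8 = 30
Expected project duration μ = 30 days. Critical path: Run assay → Imaging → Replicate run.

Backward pass:
LF_Replicate run = 30; LS_Replicate run = 30−8 = 22
LF_Statistical analysis = LS_Replicate run = 22; LS_Statistical analysis = 22−4 = 18
LF_Data extraction = LS_Replicate run = 22; LS_Data extraction = 22−6 = 16
LF_Imaging = LS_Replicate run = 22; LS_Imaging = 22−14 = 8
LF_Incubation = LS_Replicate run = 22; LS_Incubation = 22−7 = 15
LF_Run assay = min(LS_Imaging=8, LS_Data extraction=16, LS_Statistical analysis=18) = 8; LS_Run assay = 8−8 = 0
LF_Sample prep = LS_Incubation = 15; LS_Sample prep = 15−11 = 4
LF_Calibration = min(LS_Incubation=15, LS_Data extraction=16) = 15; LS_Calibration = 15−6 = 9
Slack_Sample prep = LS_Sample prep − ES_Sample prep = 4 − 0 = 4

4 days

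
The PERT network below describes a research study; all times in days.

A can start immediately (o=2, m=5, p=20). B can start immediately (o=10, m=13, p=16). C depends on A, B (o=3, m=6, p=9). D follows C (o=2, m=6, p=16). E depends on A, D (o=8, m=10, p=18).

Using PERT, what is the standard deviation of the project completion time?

te_A = (2 + 4·5 + 20)/6 = 42/6 = 7; σ²_A = ((20−2)/6)² = 9.000
te_B = (10 + 4·13 + 16)/6 = 78/6 = 13; σ²_B = ((16−10)/6)² = 1.000
te_C = (3 + 4·6 + 9)/6 = 36/6 = 6; σ²_C = ((9−3)/6)² = 1.000
te_D = (2 + 4·6 + 16)/6 = 42/6 = 7; σ²_D = ((16−2)/6)² = 5.444
te_E = (8 + 4·10 + 18)/6 = 66/6 = 11; σ²_E = ((18−8)/6)² = 2.778

Forward pass:
ES_A = 0; EF_A = 7
ES_B = 0; EF_B = 13
ES_C = max(EF_A=7, EF_B=13) = 13; EF_C = 13+6 = 19
ES_D = 19; EF_D = 19+7 = 26
ES_E = max(EF_A=7, EF_D=26) = 26; EF_E = 26+11 = 37
Expected project duration μ = 37 days. Critical path: B → C → D → E.

Variance along critical path = 1.000 + 1.000 + 5.444 + 2.778 = 10.222
σ = √10.222 = 3.197 days

3.20 days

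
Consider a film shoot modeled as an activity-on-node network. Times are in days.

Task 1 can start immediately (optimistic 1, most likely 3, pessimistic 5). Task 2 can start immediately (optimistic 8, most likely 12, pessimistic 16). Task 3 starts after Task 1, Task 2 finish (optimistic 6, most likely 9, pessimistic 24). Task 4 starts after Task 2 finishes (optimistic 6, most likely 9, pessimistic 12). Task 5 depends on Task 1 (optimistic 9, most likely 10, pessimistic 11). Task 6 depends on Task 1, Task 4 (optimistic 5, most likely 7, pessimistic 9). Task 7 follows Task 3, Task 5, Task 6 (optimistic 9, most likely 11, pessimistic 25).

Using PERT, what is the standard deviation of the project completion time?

te_Task 1 = (1 + 4·3 + 5)/6 = 18/6 = 3; σ²_Task 1 = ((5−1)/6)² = 0.444
te_Task 2 = (8 + 4·12 + 16)/6 = 72/6 = 12; σ²_Task 2 = ((16−8)/6)² = 1.778
te_Task 3 = (6 + 4·9 + 24)/6 = 66/6 = 11; σ²_Task 3 = ((24−6)/6)² = 9.000
te_Task 4 = (6 + 4·9 + 12)/6 = 54/6 = 9; σ²_Task 4 = ((12−6)/6)² = 1.000
te_Task 5 = (9 + 4·10 + 11)/6 = 60/6 = 10; σ²_Task 5 = ((11−9)/6)² = 0.111
te_Task 6 = (5 + 4·7 + 9)/6 = 42/6 = 7; σ²_Task 6 = ((9−5)/6)² = 0.444
te_Task 7 = (9 + 4·11 + 25)/6 = 78/6 = 13; σ²_Task 7 = ((25−9)/6)² = 7.111

Forward pass:
ES_Task 1 = 0; EF_Task 1 = 3
ES_Task 2 = 0; EF_Task 2 = 12
ES_Task 3 = max(EF_Task 1=3, EF_Task 2=12) = 12; EF_Task 3 = 12+11 = 23
ES_Task 4 = 12; EF_Task 4 = 12+9 = 21
ES_Task 5 = 3; EF_Task 5 = 3+10 = 13
ES_Task 6 = max(EF_Task 1=3, EF_Task 4=21) = 21; EF_Task 6 = 21+7 = 28
ES_Task 7 = max(EF_Task 3=23, EF_Task 5=13, EF_Task 6=28) = 28; EF_Task 7 = 28+13 = 41
Expected project duration μ = 41 days. Critical path: Task 2 → Task 4 → Task 6 → Task 7.

Variance along critical path = 1.778 + 1.000 + 0.444 + 7.111 = 10.333
σ = √10.333 = 3.215 days

3.21 days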